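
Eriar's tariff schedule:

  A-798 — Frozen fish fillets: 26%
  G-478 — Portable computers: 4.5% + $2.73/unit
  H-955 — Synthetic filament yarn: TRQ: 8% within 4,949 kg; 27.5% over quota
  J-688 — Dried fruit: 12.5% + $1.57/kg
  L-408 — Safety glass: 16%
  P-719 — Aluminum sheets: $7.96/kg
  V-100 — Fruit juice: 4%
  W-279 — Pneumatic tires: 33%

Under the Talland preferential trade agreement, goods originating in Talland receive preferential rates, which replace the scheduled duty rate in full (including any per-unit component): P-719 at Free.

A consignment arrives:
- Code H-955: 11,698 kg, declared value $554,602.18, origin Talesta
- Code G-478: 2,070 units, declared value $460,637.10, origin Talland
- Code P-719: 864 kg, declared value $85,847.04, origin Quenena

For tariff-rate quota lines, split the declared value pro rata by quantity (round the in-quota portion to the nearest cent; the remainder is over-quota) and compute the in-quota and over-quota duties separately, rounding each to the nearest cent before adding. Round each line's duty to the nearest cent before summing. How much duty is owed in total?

$140,019.55

Line 1 (H-955, Talesta, 11,698 kg, $554,602.18):
Code H-955 is under a tariff-rate quota (threshold 4,949 kg). In-quota: 4,949 kg at 8%; over-quota: 6,749 kg at 27.5%.
Pro-rata value split: in-quota = $554,602.18 × 4,949/11,698 = $234,632.09; over-quota = $554,602.18 − $234,632.09 = $319,970.09.
In-quota duty = $234,632.09 × 8% = $18,770.57. Over-quota duty = $319,970.09 × 27.5% = $87,991.77.
Line duty = $18,770.57 + $87,991.77 = $106,762.34.
Line 2 (G-478, Talland, 2,070 units, $460,637.10):
Base rate for G-478 is 4.5% + $2.73/unit.
Origin Talland is the FTA partner but G-478 is not on the preference list; base rate stands.
Duty = $460,637.10 × 4.5% + 2,070 × $2.73 = $26,379.77.
Line 3 (P-719, Quenena, 864 kg, $85,847.04):
Base rate for P-719 is $7.96/kg.
P-719 has an FTA preferential rate, but origin Quenena is not Talland; base rate stands.
Duty = 864 × $7.96 = $6,877.44.
Total = $106,762.34 + $26,379.77 + $6,877.44 = $140,019.55.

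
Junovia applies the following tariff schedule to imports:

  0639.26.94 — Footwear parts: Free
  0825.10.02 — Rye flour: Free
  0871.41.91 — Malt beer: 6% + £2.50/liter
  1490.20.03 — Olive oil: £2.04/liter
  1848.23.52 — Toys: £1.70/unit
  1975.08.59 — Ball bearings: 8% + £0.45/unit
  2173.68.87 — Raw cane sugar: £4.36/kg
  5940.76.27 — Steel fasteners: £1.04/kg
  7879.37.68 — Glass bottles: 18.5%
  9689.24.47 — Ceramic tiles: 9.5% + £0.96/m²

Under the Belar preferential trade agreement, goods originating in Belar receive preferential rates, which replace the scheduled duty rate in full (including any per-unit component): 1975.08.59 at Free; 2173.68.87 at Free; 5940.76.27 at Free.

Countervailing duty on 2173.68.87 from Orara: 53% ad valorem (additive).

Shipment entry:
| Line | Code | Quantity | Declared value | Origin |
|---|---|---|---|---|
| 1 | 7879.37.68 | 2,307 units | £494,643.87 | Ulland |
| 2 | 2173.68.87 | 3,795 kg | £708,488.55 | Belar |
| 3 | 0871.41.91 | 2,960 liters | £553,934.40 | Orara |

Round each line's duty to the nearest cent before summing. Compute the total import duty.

Line 1 (7879.37.68, Ulland, 2,307 units, £494,643.87):
Base rate for 7879.37.68 is 18.5%.
Duty = £494,643.87 × 18.5% = £91,509.12.
Line 2 (2173.68.87, Belar, 3,795 kg, £708,488.55):
Base rate for 2173.68.87 is £4.36/kg.
Origin Belar qualifies under the Junovia–Belar agreement and 2173.68.87 is covered: preferential rate Free applies instead.
The additional-duty order on 2173.68.87 targets Orara, not Belar; it does not apply.
Duty = £708,488.55 × 0% = £0.00.
Line 3 (0871.41.91, Orara, 2,960 liters, £553,934.40):
Base rate for 0871.41.91 is 6% + £2.50/liter.
Duty = £553,934.40 × 6% + 2,960 × £2.50 = £40,636.06.
Total = £91,509.12 + £0.00 + £40,636.06 = £132,145.18.

£132,145.18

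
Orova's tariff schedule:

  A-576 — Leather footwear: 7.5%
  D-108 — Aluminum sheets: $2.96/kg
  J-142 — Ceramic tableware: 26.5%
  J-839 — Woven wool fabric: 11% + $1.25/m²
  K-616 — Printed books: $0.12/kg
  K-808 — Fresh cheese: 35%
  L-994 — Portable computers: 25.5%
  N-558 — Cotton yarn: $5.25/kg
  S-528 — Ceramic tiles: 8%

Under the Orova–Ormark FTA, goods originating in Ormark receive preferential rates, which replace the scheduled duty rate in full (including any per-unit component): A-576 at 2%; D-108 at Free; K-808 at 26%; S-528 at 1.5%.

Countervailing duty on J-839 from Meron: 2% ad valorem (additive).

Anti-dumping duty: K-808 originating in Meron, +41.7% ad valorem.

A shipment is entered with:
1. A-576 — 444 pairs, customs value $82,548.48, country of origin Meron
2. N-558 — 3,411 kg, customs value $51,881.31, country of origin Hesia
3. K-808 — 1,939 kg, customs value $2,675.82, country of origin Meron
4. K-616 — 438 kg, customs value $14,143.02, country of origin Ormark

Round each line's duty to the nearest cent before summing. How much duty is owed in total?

Line 1 (A-576, Meron, 444 pairs, $82,548.48):
Base rate for A-576 is 7.5%.
A-576 has an FTA preferential rate, but origin Meron is not Ormark; base rate stands.
Duty = $82,548.48 × 7.5% = $6,191.14.
Line 2 (N-558, Hesia, 3,411 kg, $51,881.31):
Base rate for N-558 is $5.25/kg.
Duty = 3,411 × $5.25 = $17,907.75.
Line 3 (K-808, Meron, 1,939 kg, $2,675.82):
Base rate for K-808 is 35%.
K-808 has an FTA preferential rate, but origin Meron is not Ormark; base rate stands.
Additional duty on K-808 from Meron: +41.7%. Applied ad valorem rate: 35% + 41.7% = 76.7%.
Duty = $2,675.82 × 76.7% = $2,052.35.
Line 4 (K-616, Ormark, 438 kg, $14,143.02):
Base rate for K-616 is $0.12/kg.
Origin Ormark is the FTA partner but K-616 is not on the preference list; base rate stands.
Duty = 438 × $0.12 = $52.56.
Total = $6,191.14 + $17,907.75 + $2,052.35 + $52.56 = $26,203.80.

$26,203.80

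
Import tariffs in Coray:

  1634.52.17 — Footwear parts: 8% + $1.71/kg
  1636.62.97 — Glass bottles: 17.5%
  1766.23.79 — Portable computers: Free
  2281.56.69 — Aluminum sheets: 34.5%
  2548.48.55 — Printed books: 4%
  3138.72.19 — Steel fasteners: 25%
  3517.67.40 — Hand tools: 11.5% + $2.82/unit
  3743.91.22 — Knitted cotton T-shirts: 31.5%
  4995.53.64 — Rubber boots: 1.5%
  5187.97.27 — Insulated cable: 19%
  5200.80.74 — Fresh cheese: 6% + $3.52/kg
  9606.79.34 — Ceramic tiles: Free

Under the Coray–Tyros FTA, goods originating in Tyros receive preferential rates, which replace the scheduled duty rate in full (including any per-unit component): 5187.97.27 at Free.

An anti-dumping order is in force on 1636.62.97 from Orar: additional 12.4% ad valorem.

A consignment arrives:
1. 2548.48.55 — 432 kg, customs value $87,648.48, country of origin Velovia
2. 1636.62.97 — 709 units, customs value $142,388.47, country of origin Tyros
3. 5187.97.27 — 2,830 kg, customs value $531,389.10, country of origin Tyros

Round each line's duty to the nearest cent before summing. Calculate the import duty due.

$28,423.92

Line 1 (2548.48.55, Velovia, 432 kg, $87,648.48):
Base rate for 2548.48.55 is 4%.
Duty = $87,648.48 × 4% = $3,505.94.
Line 2 (1636.62.97, Tyros, 709 units, $142,388.47):
Base rate for 1636.62.97 is 17.5%.
Origin Tyros is the FTA partner but 1636.62.97 is not on the preference list; base rate stands.
The additional-duty order on 1636.62.97 targets Orar, not Tyros; it does not apply.
Duty = $142,388.47 × 17.5% = $24,917.98.
Line 3 (5187.97.27, Tyros, 2,830 kg, $531,389.10):
Base rate for 5187.97.27 is 19%.
Origin Tyros qualifies under the Coray–Tyros agreement and 5187.97.27 is covered: preferential rate Free applies instead.
Duty = $531,389.10 × 0% = $0.00.
Total = $3,505.94 + $24,917.98 + $0.00 = $28,423.92.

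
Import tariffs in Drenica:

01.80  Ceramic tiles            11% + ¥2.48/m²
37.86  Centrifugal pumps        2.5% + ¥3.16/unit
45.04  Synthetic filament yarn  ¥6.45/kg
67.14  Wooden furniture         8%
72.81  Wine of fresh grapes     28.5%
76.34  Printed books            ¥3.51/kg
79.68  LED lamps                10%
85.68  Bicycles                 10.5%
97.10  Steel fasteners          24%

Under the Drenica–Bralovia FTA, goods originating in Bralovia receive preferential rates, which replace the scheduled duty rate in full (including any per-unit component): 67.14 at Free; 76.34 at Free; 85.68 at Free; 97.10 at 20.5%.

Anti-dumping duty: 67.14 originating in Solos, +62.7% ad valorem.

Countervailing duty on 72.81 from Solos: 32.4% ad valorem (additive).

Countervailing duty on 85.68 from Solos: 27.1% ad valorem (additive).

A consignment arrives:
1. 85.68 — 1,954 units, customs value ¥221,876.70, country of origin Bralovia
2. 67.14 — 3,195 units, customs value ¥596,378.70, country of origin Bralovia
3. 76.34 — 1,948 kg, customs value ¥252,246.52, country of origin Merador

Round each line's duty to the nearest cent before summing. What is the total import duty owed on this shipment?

Line 1 (85.68, Bralovia, 1,954 units, ¥221,876.70):
Base rate for 85.68 is 10.5%.
Origin Bralovia qualifies under the Drenica–Bralovia agreement and 85.68 is covered: preferential rate Free applies instead.
The additional-duty order on 85.68 targets Solos, not Bralovia; it does not apply.
Duty = ¥221,876.70 × 0% = ¥0.00.
Line 2 (67.14, Bralovia, 3,195 units, ¥596,378.70):
Base rate for 67.14 is 8%.
Origin Bralovia qualifies under the Drenica–Bralovia agreement and 67.14 is covered: preferential rate Free applies instead.
The additional-duty order on 67.14 targets Solos, not Bralovia; it does not apply.
Duty = ¥596,378.70 × 0% = ¥0.00.
Line 3 (76.34, Merador, 1,948 kg, ¥252,246.52):
Base rate for 76.34 is ¥3.51/kg.
76.34 has an FTA preferential rate, but origin Merador is not Bralovia; base rate stands.
Duty = 1,948 × ¥3.51 = ¥6,837.48.
Total = ¥0.00 + ¥0.00 + ¥6,837.48 = ¥6,837.48.

¥6,837.48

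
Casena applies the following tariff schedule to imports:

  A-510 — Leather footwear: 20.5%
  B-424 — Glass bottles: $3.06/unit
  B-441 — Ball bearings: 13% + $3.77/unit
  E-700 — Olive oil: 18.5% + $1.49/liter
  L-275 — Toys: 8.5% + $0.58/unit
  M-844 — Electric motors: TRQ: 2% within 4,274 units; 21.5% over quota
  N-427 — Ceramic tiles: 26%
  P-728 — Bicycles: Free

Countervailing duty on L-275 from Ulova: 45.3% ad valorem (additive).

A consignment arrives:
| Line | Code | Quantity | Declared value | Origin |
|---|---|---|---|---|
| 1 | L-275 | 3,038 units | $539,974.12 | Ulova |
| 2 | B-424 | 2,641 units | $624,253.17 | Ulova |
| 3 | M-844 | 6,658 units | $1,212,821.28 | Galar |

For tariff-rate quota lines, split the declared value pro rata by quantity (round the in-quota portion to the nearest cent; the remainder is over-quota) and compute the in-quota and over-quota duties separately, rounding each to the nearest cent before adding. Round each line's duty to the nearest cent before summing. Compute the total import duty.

Line 1 (L-275, Ulova, 3,038 units, $539,974.12):
Base rate for L-275 is 8.5% + $0.58/unit.
Additional duty on L-275 from Ulova: +45.3%. Applied ad valorem rate: 8.5% + 45.3% = 53.8%.
Duty = $539,974.12 × 53.8% + 3,038 × $0.58 = $292,268.12.
Line 2 (B-424, Ulova, 2,641 units, $624,253.17):
Base rate for B-424 is $3.06/unit.
Duty = 2,641 × $3.06 = $8,081.46.
Line 3 (M-844, Galar, 6,658 units, $1,212,821.28):
Code M-844 is under a tariff-rate quota (threshold 4,274 units). In-quota: 4,274 units at 2%; over-quota: 2,384 units at 21.5%.
Pro-rata value split: in-quota = $1,212,821.28 × 4,274/6,658 = $778,551.84; over-quota = $1,212,821.28 − $778,551.84 = $434,269.44.
In-quota duty = $778,551.84 × 2% = $15,571.04. Over-quota duty = $434,269.44 × 21.5% = $93,367.93.
Line duty = $15,571.04 + $93,367.93 = $108,938.97.
Total = $292,268.12 + $8,081.46 + $108,938.97 = $409,288.55.

$409,288.55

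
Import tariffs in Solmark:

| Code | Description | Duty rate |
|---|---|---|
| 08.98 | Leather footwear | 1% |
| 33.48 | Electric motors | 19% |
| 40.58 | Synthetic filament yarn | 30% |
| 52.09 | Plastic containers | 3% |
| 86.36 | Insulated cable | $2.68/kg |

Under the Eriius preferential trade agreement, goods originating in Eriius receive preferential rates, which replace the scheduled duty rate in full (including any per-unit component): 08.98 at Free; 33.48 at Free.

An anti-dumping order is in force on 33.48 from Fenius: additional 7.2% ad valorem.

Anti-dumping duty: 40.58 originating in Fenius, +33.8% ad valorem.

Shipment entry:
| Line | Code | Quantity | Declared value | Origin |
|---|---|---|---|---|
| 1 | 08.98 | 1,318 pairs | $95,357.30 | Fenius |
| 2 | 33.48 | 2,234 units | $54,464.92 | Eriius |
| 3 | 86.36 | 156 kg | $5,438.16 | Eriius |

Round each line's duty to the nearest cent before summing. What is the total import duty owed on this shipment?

Line 1 (08.98, Fenius, 1,318 pairs, $95,357.30):
Base rate for 08.98 is 1%.
08.98 has an FTA preferential rate, but origin Fenius is not Eriius; base rate stands.
Duty = $95,357.30 × 1% = $953.57.
Line 2 (33.48, Eriius, 2,234 units, $54,464.92):
Base rate for 33.48 is 19%.
Origin Eriius qualifies under the Solmark–Eriius agreement and 33.48 is covered: preferential rate Free applies instead.
The additional-duty order on 33.48 targets Fenius, not Eriius; it does not apply.
Duty = $54,464.92 × 0% = $0.00.
Line 3 (86.36, Eriius, 156 kg, $5,438.16):
Base rate for 86.36 is $2.68/kg.
Origin Eriius is the FTA partner but 86.36 is not on the preference list; base rate stands.
Duty = 156 × $2.68 = $418.08.
Total = $953.57 + $0.00 + $418.08 = $1,371.65.

$1,371.65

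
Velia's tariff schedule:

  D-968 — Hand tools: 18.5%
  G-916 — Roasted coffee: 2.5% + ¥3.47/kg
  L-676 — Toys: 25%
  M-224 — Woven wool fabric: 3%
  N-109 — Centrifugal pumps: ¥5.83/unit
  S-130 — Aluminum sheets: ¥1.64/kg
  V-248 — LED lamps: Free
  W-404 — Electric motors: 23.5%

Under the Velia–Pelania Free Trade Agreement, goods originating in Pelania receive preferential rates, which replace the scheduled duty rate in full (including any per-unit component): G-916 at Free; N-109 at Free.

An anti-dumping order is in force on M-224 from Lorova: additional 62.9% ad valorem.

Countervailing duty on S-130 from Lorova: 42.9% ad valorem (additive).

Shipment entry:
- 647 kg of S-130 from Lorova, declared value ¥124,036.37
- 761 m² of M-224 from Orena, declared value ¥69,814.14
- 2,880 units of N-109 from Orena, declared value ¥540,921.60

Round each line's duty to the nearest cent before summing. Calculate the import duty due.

Line 1 (S-130, Lorova, 647 kg, ¥124,036.37):
Base rate for S-130 is ¥1.64/kg.
Additional duty on S-130 from Lorova: +42.9% ad valorem. Applied ad valorem rate = 42.9%.
Duty = ¥124,036.37 × 42.9% + 647 × ¥1.64 = ¥54,272.68.
Line 2 (M-224, Orena, 761 m², ¥69,814.14):
Base rate for M-224 is 3%.
The additional-duty order on M-224 targets Lorova, not Orena; it does not apply.
Duty = ¥69,814.14 × 3% = ¥2,094.42.
Line 3 (N-109, Orena, 2,880 units, ¥540,921.60):
Base rate for N-109 is ¥5.83/unit.
N-109 has an FTA preferential rate, but origin Orena is not Pelania; base rate stands.
Duty = 2,880 × ¥5.83 = ¥16,790.40.
Total = ¥54,272.68 + ¥2,094.42 + ¥16,790.40 = ¥73,157.50.

¥73,157.50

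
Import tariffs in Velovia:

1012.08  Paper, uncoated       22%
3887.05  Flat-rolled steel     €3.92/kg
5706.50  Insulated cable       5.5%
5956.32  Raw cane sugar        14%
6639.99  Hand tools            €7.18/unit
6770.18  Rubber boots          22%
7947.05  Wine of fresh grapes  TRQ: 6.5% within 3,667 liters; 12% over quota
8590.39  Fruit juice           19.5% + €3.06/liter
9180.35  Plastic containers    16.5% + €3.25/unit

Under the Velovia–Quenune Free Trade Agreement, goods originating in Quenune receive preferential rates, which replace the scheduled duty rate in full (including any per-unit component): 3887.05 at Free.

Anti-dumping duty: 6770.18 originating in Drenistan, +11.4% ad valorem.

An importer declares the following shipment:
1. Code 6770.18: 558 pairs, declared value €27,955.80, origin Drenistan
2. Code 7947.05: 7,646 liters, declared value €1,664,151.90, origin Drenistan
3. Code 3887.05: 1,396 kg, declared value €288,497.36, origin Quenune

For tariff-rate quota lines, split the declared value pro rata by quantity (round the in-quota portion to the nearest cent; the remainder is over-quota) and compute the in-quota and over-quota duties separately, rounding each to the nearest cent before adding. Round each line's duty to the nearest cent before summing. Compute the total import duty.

€165,138.73

Line 1 (6770.18, Drenistan, 558 pairs, €27,955.80):
Base rate for 6770.18 is 22%.
Additional duty on 6770.18 from Drenistan: +11.4%. Applied ad valorem rate: 22% + 11.4% = 33.4%.
Duty = €27,955.80 × 33.4% = €9,337.24.
Line 2 (7947.05, Drenistan, 7,646 liters, €1,664,151.90):
Code 7947.05 is under a tariff-rate quota (threshold 3,667 liters). In-quota: 3,667 liters at 6.5%; over-quota: 3,979 liters at 12%.
Pro-rata value split: in-quota = €1,664,151.90 × 3,667/7,646 = €798,122.55; over-quota = €1,664,151.90 − €798,122.55 = €866,029.35.
In-quota duty = €798,122.55 × 6.5% = €51,877.97. Over-quota duty = €866,029.35 × 12% = €103,923.52.
Line duty = €51,877.97 + €103,923.52 = €155,801.49.
Line 3 (3887.05, Quenune, 1,396 kg, €288,497.36):
Base rate for 3887.05 is €3.92/kg.
Origin Quenune qualifies under the Velovia–Quenune agreement and 3887.05 is covered: preferential rate Free applies instead.
Duty = €288,497.36 × 0% = €0.00.
Total = €9,337.24 + €155,801.49 + €0.00 = €165,138.73.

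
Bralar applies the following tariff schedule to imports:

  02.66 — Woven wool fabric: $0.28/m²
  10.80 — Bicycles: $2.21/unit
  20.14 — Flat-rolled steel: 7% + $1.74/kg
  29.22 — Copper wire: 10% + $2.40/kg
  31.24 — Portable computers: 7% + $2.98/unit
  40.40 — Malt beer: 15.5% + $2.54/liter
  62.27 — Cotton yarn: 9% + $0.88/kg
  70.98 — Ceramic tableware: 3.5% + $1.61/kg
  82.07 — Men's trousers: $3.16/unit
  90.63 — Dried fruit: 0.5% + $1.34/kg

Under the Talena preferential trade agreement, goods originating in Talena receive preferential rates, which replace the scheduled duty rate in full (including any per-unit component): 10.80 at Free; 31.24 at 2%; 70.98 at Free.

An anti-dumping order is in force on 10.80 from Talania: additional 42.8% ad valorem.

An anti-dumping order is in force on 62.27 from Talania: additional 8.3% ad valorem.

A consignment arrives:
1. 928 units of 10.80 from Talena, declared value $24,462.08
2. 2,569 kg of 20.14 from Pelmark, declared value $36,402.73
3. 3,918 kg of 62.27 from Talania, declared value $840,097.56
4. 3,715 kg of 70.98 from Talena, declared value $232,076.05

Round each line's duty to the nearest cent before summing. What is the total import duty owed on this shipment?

Line 1 (10.80, Talena, 928 units, $24,462.08):
Base rate for 10.80 is $2.21/unit.
Origin Talena qualifies under the Bralar–Talena agreement and 10.80 is covered: preferential rate Free applies instead.
The additional-duty order on 10.80 targets Talania, not Talena; it does not apply.
Duty = $24,462.08 × 0% = $0.00.
Line 2 (20.14, Pelmark, 2,569 kg, $36,402.73):
Base rate for 20.14 is 7% + $1.74/kg.
Duty = $36,402.73 × 7% + 2,569 × $1.74 = $7,018.25.
Line 3 (62.27, Talania, 3,918 kg, $840,097.56):
Base rate for 62.27 is 9% + $0.88/kg.
Additional duty on 62.27 from Talania: +8.3%. Applied ad valorem rate: 9% + 8.3% = 17.3%.
Duty = $840,097.56 × 17.3% + 3,918 × $0.88 = $148,784.72.
Line 4 (70.98, Talena, 3,715 kg, $232,076.05):
Base rate for 70.98 is 3.5% + $1.61/kg.
Origin Talena qualifies under the Bralar–Talena agreement and 70.98 is covered: preferential rate Free applies instead.
Duty = $232,076.05 × 0% = $0.00.
Total = $0.00 + $7,018.25 + $148,784.72 + $0.00 = $155,802.97.

$155,802.97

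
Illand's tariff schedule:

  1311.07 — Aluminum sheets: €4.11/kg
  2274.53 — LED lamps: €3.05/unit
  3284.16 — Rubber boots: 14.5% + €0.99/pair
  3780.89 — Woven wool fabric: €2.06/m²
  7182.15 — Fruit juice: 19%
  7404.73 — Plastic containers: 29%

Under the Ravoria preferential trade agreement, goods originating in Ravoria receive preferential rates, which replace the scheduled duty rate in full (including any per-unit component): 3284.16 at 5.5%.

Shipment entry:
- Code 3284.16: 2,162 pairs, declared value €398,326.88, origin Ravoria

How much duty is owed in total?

€21,907.98

Line 1 (3284.16, Ravoria, 2,162 pairs, €398,326.88):
Base rate for 3284.16 is 14.5% + €0.99/pair.
Origin Ravoria qualifies under the Illand–Ravoria agreement and 3284.16 is covered: preferential rate 5.5% applies instead.
Duty = €398,326.88 × 5.5% = €21,907.98.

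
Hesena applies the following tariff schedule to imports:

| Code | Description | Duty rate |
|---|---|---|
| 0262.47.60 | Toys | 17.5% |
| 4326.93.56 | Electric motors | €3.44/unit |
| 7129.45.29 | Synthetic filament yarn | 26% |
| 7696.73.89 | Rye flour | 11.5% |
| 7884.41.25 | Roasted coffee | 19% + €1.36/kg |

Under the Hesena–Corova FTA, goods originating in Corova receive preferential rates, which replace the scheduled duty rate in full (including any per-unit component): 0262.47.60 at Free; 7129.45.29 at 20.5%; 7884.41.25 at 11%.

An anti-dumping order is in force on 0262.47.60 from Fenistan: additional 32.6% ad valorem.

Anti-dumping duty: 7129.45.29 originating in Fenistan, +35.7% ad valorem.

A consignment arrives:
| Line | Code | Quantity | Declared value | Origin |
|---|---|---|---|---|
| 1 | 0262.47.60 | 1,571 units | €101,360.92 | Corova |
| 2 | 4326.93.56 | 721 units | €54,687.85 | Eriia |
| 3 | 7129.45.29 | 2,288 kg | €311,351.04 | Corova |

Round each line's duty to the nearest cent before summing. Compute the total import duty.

€66,307.20

Line 1 (0262.47.60, Corova, 1,571 units, €101,360.92):
Base rate for 0262.47.60 is 17.5%.
Origin Corova qualifies under the Hesena–Corova agreement and 0262.47.60 is covered: preferential rate Free applies instead.
The additional-duty order on 0262.47.60 targets Fenistan, not Corova; it does not apply.
Duty = €101,360.92 × 0% = €0.00.
Line 2 (4326.93.56, Eriia, 721 units, €54,687.85):
Base rate for 4326.93.56 is €3.44/unit.
Duty = 721 × €3.44 = €2,480.24.
Line 3 (7129.45.29, Corova, 2,288 kg, €311,351.04):
Base rate for 7129.45.29 is 26%.
Origin Corova qualifies under the Hesena–Corova agreement and 7129.45.29 is covered: preferential rate 20.5% applies instead.
The additional-duty order on 7129.45.29 targets Fenistan, not Corova; it does not apply.
Duty = €311,351.04 × 20.5% = €63,826.96.
Total = €0.00 + €2,480.24 + €63,826.96 = €66,307.20.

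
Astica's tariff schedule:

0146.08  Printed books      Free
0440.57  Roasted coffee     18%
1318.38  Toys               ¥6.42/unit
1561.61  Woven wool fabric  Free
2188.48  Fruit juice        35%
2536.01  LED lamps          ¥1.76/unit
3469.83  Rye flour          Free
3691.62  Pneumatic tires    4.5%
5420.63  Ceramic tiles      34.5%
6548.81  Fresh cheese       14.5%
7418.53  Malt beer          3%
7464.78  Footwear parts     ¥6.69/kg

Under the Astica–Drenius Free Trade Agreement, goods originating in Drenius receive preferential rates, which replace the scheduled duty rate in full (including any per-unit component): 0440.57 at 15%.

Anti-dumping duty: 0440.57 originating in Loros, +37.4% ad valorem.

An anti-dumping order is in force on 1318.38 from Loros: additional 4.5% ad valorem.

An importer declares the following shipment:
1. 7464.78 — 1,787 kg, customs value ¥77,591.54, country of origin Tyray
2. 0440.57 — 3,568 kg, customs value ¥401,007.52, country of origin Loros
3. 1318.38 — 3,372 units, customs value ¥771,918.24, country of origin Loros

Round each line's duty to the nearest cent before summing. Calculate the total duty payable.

Line 1 (7464.78, Tyray, 1,787 kg, ¥77,591.54):
Base rate for 7464.78 is ¥6.69/kg.
Duty = 1,787 × ¥6.69 = ¥11,955.03.
Line 2 (0440.57, Loros, 3,568 kg, ¥401,007.52):
Base rate for 0440.57 is 18%.
0440.57 has an FTA preferential rate, but origin Loros is not Drenius; base rate stands.
Additional duty on 0440.57 from Loros: +37.4%. Applied ad valorem rate: 18% + 37.4% = 55.4%.
Duty = ¥401,007.52 × 55.4% = ¥222,158.17.
Line 3 (1318.38, Loros, 3,372 units, ¥771,918.24):
Base rate for 1318.38 is ¥6.42/unit.
Additional duty on 1318.38 from Loros: +4.5% ad valorem. Applied ad valorem rate = 4.5%.
Duty = ¥771,918.24 × 4.5% + 3,372 × ¥6.42 = ¥56,384.56.
Total = ¥11,955.03 + ¥222,158.17 + ¥56,384.56 = ¥290,497.76.

¥290,497.76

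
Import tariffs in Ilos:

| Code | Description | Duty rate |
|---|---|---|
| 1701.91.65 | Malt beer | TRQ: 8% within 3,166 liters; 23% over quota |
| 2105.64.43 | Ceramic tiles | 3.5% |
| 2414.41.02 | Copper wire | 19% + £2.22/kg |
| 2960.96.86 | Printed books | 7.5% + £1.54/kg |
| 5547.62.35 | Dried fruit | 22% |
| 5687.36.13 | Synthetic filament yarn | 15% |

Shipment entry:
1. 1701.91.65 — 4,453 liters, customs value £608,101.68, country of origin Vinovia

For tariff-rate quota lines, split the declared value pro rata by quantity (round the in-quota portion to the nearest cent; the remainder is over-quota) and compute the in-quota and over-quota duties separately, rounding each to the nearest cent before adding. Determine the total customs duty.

Line 1 (1701.91.65, Vinovia, 4,453 liters, £608,101.68):
Code 1701.91.65 is under a tariff-rate quota (threshold 3,166 liters). In-quota: 3,166 liters at 8%; over-quota: 1,287 liters at 23%.
Pro-rata value split: in-quota = £608,101.68 × 3,166/4,453 = £432,348.96; over-quota = £608,101.68 − £432,348.96 = £175,752.72.
In-quota duty = £432,348.96 × 8% = £34,587.92. Over-quota duty = £175,752.72 × 23% = £40,423.13.
Line duty = £34,587.92 + £40,423.13 = £75,011.05.

£75,011.05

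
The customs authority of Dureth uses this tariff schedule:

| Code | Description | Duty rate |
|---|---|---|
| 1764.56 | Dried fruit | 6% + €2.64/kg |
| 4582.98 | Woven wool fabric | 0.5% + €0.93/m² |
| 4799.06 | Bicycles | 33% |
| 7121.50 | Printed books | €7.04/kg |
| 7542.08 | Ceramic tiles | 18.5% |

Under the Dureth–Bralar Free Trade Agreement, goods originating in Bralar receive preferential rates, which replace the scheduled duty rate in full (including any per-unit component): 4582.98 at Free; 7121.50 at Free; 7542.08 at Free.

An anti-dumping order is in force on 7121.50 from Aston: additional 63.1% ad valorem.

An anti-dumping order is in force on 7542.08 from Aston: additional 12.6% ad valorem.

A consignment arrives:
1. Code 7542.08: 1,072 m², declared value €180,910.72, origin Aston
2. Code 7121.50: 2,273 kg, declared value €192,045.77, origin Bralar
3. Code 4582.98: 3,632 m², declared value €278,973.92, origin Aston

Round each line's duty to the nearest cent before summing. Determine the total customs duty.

€61,035.86

Line 1 (7542.08, Aston, 1,072 m², €180,910.72):
Base rate for 7542.08 is 18.5%.
7542.08 has an FTA preferential rate, but origin Aston is not Bralar; base rate stands.
Additional duty on 7542.08 from Aston: +12.6%. Applied ad valorem rate: 18.5% + 12.6% = 31.1%.
Duty = €180,910.72 × 31.1% = €56,263.23.
Line 2 (7121.50, Bralar, 2,273 kg, €192,045.77):
Base rate for 7121.50 is €7.04/kg.
Origin Bralar qualifies under the Dureth–Bralar agreement and 7121.50 is covered: preferential rate Free applies instead.
The additional-duty order on 7121.50 targets Aston, not Bralar; it does not apply.
Duty = €192,045.77 × 0% = €0.00.
Line 3 (4582.98, Aston, 3,632 m², €278,973.92):
Base rate for 4582.98 is 0.5% + €0.93/m².
4582.98 has an FTA preferential rate, but origin Aston is not Bralar; base rate stands.
Duty = €278,973.92 × 0.5% + 3,632 × €0.93 = €4,772.63.
Total = €56,263.23 + €0.00 + €4,772.63 = €61,035.86.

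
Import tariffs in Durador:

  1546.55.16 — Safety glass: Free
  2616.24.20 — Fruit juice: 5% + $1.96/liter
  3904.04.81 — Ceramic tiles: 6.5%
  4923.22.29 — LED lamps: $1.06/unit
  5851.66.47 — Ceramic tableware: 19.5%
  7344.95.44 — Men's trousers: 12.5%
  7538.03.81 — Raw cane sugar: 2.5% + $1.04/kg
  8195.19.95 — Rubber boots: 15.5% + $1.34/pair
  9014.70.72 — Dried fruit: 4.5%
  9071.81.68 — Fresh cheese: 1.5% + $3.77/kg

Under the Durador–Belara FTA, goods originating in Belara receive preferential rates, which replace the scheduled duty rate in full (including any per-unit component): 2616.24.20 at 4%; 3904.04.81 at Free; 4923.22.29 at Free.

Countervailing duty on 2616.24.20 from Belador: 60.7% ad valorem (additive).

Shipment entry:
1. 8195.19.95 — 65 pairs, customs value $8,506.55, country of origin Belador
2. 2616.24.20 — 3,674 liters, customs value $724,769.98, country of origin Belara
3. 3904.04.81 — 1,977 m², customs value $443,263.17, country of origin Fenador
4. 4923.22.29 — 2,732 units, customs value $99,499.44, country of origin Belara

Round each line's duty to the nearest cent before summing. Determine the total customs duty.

Line 1 (8195.19.95, Belador, 65 pairs, $8,506.55):
Base rate for 8195.19.95 is 15.5% + $1.34/pair.
Duty = $8,506.55 × 15.5% + 65 × $1.34 = $1,405.62.
Line 2 (2616.24.20, Belara, 3,674 liters, $724,769.98):
Base rate for 2616.24.20 is 5% + $1.96/liter.
Origin Belara qualifies under the Durador–Belara agreement and 2616.24.20 is covered: preferential rate 4% applies instead.
The additional-duty order on 2616.24.20 targets Belador, not Belara; it does not apply.
Duty = $724,769.98 × 4% = $28,990.80.
Line 3 (3904.04.81, Fenador, 1,977 m², $443,263.17):
Base rate for 3904.04.81 is 6.5%.
3904.04.81 has an FTA preferential rate, but origin Fenador is not Belara; base rate stands.
Duty = $443,263.17 × 6.5% = $28,812.11.
Line 4 (4923.22.29, Belara, 2,732 units, $99,499.44):
Base rate for 4923.22.29 is $1.06/unit.
Origin Belara qualifies under the Durador–Belara agreement and 4923.22.29 is covered: preferential rate Free applies instead.
Duty = $99,499.44 × 0% = $0.00.
Total = $1,405.62 + $28,990.80 + $28,812.11 + $0.00 = $59,208.53.

$59,208.53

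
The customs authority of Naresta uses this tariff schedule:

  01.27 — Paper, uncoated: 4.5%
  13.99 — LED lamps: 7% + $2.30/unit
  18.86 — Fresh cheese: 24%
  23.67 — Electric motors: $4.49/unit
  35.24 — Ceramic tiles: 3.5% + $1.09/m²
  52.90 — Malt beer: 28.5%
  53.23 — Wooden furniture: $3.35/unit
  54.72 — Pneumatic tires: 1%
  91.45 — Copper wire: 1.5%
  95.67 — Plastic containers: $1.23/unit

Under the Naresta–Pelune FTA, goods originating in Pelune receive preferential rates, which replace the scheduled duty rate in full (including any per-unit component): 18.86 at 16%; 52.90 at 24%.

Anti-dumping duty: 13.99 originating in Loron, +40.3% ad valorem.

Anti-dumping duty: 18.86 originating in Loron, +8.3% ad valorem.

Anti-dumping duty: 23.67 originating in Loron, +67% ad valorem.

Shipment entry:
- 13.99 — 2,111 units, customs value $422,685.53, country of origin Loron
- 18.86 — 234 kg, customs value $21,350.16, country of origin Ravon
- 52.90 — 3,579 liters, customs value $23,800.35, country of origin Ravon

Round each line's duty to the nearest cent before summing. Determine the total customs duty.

$216,692.70

Line 1 (13.99, Loron, 2,111 units, $422,685.53):
Base rate for 13.99 is 7% + $2.30/unit.
Additional duty on 13.99 from Loron: +40.3%. Applied ad valorem rate: 7% + 40.3% = 47.3%.
Duty = $422,685.53 × 47.3% + 2,111 × $2.30 = $204,785.56.
Line 2 (18.86, Ravon, 234 kg, $21,350.16):
Base rate for 18.86 is 24%.
18.86 has an FTA preferential rate, but origin Ravon is not Pelune; base rate stands.
The additional-duty order on 18.86 targets Loron, not Ravon; it does not apply.
Duty = $21,350.16 × 24% = $5,124.04.
Line 3 (52.90, Ravon, 3,579 liters, $23,800.35):
Base rate for 52.90 is 28.5%.
52.90 has an FTA preferential rate, but origin Ravon is not Pelune; base rate stands.
Duty = $23,800.35 × 28.5% = $6,783.10.
Total = $204,785.56 + $5,124.04 + $6,783.10 = $216,692.70.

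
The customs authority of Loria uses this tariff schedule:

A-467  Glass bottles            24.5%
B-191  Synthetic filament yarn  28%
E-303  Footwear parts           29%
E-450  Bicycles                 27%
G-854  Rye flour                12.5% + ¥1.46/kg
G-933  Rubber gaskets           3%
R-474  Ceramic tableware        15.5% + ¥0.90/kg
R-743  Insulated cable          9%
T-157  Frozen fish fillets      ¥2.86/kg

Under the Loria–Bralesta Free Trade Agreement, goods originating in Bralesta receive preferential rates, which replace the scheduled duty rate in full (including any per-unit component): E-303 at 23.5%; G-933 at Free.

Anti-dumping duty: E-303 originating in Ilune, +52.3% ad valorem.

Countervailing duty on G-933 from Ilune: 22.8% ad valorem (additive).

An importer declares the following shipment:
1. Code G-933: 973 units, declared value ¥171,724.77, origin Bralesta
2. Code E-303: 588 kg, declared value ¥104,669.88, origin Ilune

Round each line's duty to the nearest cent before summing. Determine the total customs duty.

¥85,096.61

Line 1 (G-933, Bralesta, 973 units, ¥171,724.77):
Base rate for G-933 is 3%.
Origin Bralesta qualifies under the Loria–Bralesta agreement and G-933 is covered: preferential rate Free applies instead.
The additional-duty order on G-933 targets Ilune, not Bralesta; it does not apply.
Duty = ¥171,724.77 × 0% = ¥0.00.
Line 2 (E-303, Ilune, 588 kg, ¥104,669.88):
Base rate for E-303 is 29%.
E-303 has an FTA preferential rate, but origin Ilune is not Bralesta; base rate stands.
Additional duty on E-303 from Ilune: +52.3%. Applied ad valorem rate: 29% + 52.3% = 81.3%.
Duty = ¥104,669.88 × 81.3% = ¥85,096.61.
Total = ¥0.00 + ¥85,096.61 = ¥85,096.61.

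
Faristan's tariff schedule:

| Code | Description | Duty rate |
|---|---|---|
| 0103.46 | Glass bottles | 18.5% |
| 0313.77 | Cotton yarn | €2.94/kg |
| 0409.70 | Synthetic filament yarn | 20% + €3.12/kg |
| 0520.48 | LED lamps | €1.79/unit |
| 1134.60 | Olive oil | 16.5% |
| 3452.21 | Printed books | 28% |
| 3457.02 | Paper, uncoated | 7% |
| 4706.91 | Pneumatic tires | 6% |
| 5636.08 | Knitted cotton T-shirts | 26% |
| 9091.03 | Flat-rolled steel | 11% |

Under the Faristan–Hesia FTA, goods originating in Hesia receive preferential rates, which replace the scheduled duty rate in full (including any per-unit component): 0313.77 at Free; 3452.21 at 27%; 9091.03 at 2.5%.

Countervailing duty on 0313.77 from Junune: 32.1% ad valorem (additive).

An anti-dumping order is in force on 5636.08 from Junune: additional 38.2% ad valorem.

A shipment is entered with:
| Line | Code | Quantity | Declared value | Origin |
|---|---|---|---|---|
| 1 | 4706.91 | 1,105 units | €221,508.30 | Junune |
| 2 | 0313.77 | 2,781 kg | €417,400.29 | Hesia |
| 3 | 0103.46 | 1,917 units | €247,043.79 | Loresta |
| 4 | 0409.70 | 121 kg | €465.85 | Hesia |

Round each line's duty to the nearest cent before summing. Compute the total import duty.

€59,464.29

Line 1 (4706.91, Junune, 1,105 units, €221,508.30):
Base rate for 4706.91 is 6%.
Duty = €221,508.30 × 6% = €13,290.50.
Line 2 (0313.77, Hesia, 2,781 kg, €417,400.29):
Base rate for 0313.77 is €2.94/kg.
Origin Hesia qualifies under the Faristan–Hesia agreement and 0313.77 is covered: preferential rate Free applies instead.
The additional-duty order on 0313.77 targets Junune, not Hesia; it does not apply.
Duty = €417,400.29 × 0% = €0.00.
Line 3 (0103.46, Loresta, 1,917 units, €247,043.79):
Base rate for 0103.46 is 18.5%.
Duty = €247,043.79 × 18.5% = €45,703.10.
Line 4 (0409.70, Hesia, 121 kg, €465.85):
Base rate for 0409.70 is 20% + €3.12/kg.
Origin Hesia is the FTA partner but 0409.70 is not on the preference list; base rate stands.
Duty = €465.85 × 20% + 121 × €3.12 = €470.69.
Total = €13,290.50 + €0.00 + €45,703.10 + €470.69 = €59,464.29.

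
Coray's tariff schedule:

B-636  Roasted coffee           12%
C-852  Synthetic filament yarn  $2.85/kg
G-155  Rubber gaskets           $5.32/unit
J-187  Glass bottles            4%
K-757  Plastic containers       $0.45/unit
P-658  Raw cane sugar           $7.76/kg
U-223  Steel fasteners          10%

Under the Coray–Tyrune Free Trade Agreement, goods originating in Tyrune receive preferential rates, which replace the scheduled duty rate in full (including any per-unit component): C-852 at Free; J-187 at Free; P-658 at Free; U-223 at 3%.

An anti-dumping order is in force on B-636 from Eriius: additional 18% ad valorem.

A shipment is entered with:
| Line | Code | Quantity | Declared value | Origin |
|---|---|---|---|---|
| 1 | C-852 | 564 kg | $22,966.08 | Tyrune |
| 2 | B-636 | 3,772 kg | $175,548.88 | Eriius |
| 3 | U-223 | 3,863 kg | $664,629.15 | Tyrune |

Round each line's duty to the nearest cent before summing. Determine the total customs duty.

Line 1 (C-852, Tyrune, 564 kg, $22,966.08):
Base rate for C-852 is $2.85/kg.
Origin Tyrune qualifies under the Coray–Tyrune agreement and C-852 is covered: preferential rate Free applies instead.
Duty = $22,966.08 × 0% = $0.00.
Line 2 (B-636, Eriius, 3,772 kg, $175,548.88):
Base rate for B-636 is 12%.
Additional duty on B-636 from Eriius: +18%. Applied ad valorem rate: 12% + 18% = 30%.
Duty = $175,548.88 × 30% = $52,664.66.
Line 3 (U-223, Tyrune, 3,863 kg, $664,629.15):
Base rate for U-223 is 10%.
Origin Tyrune qualifies under the Coray–Tyrune agreement and U-223 is covered: preferential rate 3% applies instead.
Duty = $664,629.15 × 3% = $19,938.87.
Total = $0.00 + $52,664.66 + $19,938.87 = $72,603.53.

$72,603.53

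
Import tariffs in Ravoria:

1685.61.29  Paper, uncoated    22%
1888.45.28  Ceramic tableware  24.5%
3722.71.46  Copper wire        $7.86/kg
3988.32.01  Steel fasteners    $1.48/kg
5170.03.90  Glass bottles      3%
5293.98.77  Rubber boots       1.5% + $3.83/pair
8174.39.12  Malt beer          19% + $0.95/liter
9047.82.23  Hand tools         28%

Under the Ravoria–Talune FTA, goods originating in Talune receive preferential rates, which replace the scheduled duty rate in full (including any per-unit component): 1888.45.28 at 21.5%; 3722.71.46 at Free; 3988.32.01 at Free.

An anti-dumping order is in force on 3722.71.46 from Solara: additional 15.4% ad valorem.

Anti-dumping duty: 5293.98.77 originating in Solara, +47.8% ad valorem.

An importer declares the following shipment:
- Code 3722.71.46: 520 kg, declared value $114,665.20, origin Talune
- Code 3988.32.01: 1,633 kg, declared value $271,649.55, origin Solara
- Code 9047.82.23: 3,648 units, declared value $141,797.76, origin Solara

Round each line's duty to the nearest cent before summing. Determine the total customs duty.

Line 1 (3722.71.46, Talune, 520 kg, $114,665.20):
Base rate for 3722.71.46 is $7.86/kg.
Origin Talune qualifies under the Ravoria–Talune agreement and 3722.71.46 is covered: preferential rate Free applies instead.
The additional-duty order on 3722.71.46 targets Solara, not Talune; it does not apply.
Duty = $114,665.20 × 0% = $0.00.
Line 2 (3988.32.01, Solara, 1,633 kg, $271,649.55):
Base rate for 3988.32.01 is $1.48/kg.
3988.32.01 has an FTA preferential rate, but origin Solara is not Talune; base rate stands.
Duty = 1,633 × $1.48 = $2,416.84.
Line 3 (9047.82.23, Solara, 3,648 units, $141,797.76):
Base rate for 9047.82.23 is 28%.
Duty = $141,797.76 × 28% = $39,703.37.
Total = $0.00 + $2,416.84 + $39,703.37 = $42,120.21.

$42,120.21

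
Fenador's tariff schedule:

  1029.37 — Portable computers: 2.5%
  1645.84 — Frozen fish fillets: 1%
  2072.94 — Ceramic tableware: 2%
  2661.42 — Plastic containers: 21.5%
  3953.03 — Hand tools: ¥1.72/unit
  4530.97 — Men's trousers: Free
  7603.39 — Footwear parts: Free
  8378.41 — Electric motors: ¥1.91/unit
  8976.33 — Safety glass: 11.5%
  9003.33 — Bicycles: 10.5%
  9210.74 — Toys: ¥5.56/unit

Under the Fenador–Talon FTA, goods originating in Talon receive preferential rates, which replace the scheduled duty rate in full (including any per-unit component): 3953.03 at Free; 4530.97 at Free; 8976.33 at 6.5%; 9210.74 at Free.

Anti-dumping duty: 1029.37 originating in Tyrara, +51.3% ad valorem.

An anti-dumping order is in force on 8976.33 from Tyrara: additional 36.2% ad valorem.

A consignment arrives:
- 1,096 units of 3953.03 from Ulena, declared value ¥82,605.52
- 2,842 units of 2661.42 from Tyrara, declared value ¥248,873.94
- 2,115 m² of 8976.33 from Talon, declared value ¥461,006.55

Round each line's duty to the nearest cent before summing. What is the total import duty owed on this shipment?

¥85,358.45

Line 1 (3953.03, Ulena, 1,096 units, ¥82,605.52):
Base rate for 3953.03 is ¥1.72/unit.
3953.03 has an FTA preferential rate, but origin Ulena is not Talon; base rate stands.
Duty = 1,096 × ¥1.72 = ¥1,885.12.
Line 2 (2661.42, Tyrara, 2,842 units, ¥248,873.94):
Base rate for 2661.42 is 21.5%.
Duty = ¥248,873.94 × 21.5% = ¥53,507.90.
Line 3 (8976.33, Talon, 2,115 m², ¥461,006.55):
Base rate for 8976.33 is 11.5%.
Origin Talon qualifies under the Fenador–Talon agreement and 8976.33 is covered: preferential rate 6.5% applies instead.
The additional-duty order on 8976.33 targets Tyrara, not Talon; it does not apply.
Duty = ¥461,006.55 × 6.5% = ¥29,965.43.
Total = ¥1,885.12 + ¥53,507.90 + ¥29,965.43 = ¥85,358.45.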